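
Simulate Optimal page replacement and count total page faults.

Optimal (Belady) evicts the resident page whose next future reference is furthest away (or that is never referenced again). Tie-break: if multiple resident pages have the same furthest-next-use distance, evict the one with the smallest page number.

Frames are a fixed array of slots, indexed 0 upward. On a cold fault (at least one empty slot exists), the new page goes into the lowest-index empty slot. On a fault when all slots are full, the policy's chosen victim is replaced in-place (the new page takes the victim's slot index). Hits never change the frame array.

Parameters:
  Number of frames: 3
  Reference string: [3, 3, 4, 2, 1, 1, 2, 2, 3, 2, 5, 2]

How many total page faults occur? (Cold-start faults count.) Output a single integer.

Answer: 5

Derivation:
Step 0: ref 3 → FAULT, frames=[3,-,-]
Step 1: ref 3 → HIT, frames=[3,-,-]
Step 2: ref 4 → FAULT, frames=[3,4,-]
Step 3: ref 2 → FAULT, frames=[3,4,2]
Step 4: ref 1 → FAULT (evict 4), frames=[3,1,2]
Step 5: ref 1 → HIT, frames=[3,1,2]
Step 6: ref 2 → HIT, frames=[3,1,2]
Step 7: ref 2 → HIT, frames=[3,1,2]
Step 8: ref 3 → HIT, frames=[3,1,2]
Step 9: ref 2 → HIT, frames=[3,1,2]
Step 10: ref 5 → FAULT (evict 1), frames=[3,5,2]
Step 11: ref 2 → HIT, frames=[3,5,2]
Total faults: 5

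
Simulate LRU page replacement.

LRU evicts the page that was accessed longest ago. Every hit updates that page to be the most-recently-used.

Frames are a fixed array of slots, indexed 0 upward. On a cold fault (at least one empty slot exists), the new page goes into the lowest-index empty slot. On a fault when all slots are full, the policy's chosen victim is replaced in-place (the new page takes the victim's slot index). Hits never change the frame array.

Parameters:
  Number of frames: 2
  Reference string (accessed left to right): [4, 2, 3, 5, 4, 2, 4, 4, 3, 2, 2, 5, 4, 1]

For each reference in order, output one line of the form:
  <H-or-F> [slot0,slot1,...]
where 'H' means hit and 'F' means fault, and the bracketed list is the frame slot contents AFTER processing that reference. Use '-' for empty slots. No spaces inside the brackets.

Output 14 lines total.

F [4,-]
F [4,2]
F [3,2]
F [3,5]
F [4,5]
F [4,2]
H [4,2]
H [4,2]
F [4,3]
F [2,3]
H [2,3]
F [2,5]
F [4,5]
F [4,1]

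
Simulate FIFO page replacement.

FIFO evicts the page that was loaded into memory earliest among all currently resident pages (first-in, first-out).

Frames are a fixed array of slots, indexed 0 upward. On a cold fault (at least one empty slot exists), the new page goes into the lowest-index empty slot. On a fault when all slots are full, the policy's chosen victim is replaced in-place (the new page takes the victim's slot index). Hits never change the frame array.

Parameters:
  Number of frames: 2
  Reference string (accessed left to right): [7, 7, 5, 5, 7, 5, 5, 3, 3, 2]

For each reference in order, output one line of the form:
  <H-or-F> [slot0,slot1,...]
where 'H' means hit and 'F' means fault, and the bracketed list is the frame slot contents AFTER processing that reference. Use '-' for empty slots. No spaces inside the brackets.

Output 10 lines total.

F [7,-]
H [7,-]
F [7,5]
H [7,5]
H [7,5]
H [7,5]
H [7,5]
F [3,5]
H [3,5]
F [3,2]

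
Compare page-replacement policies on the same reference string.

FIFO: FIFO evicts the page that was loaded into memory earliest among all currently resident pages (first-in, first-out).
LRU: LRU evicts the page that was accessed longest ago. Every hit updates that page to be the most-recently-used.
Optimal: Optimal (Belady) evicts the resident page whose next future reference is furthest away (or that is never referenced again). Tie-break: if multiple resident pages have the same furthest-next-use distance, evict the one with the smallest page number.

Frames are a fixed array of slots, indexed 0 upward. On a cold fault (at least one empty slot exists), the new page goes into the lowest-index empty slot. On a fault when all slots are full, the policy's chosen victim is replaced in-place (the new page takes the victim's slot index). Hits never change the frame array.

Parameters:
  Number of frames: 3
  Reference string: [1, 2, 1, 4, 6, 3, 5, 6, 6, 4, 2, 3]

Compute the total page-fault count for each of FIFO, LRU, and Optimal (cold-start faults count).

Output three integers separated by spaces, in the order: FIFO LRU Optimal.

--- FIFO ---
  step 0: ref 1 -> FAULT, frames=[1,-,-] (faults so far: 1)
  step 1: ref 2 -> FAULT, frames=[1,2,-] (faults so far: 2)
  step 2: ref 1 -> HIT, frames=[1,2,-] (faults so far: 2)
  step 3: ref 4 -> FAULT, frames=[1,2,4] (faults so far: 3)
  step 4: ref 6 -> FAULT, evict 1, frames=[6,2,4] (faults so far: 4)
  step 5: ref 3 -> FAULT, evict 2, frames=[6,3,4] (faults so far: 5)
  step 6: ref 5 -> FAULT, evict 4, frames=[6,3,5] (faults so far: 6)
  step 7: ref 6 -> HIT, frames=[6,3,5] (faults so far: 6)
  step 8: ref 6 -> HIT, frames=[6,3,5] (faults so far: 6)
  step 9: ref 4 -> FAULT, evict 6, frames=[4,3,5] (faults so far: 7)
  step 10: ref 2 -> FAULT, evict 3, frames=[4,2,5] (faults so far: 8)
  step 11: ref 3 -> FAULT, evict 5, frames=[4,2,3] (faults so far: 9)
  FIFO total faults: 9
--- LRU ---
  step 0: ref 1 -> FAULT, frames=[1,-,-] (faults so far: 1)
  step 1: ref 2 -> FAULT, frames=[1,2,-] (faults so far: 2)
  step 2: ref 1 -> HIT, frames=[1,2,-] (faults so far: 2)
  step 3: ref 4 -> FAULT, frames=[1,2,4] (faults so far: 3)
  step 4: ref 6 -> FAULT, evict 2, frames=[1,6,4] (faults so far: 4)
  step 5: ref 3 -> FAULT, evict 1, frames=[3,6,4] (faults so far: 5)
  step 6: ref 5 -> FAULT, evict 4, frames=[3,6,5] (faults so far: 6)
  step 7: ref 6 -> HIT, frames=[3,6,5] (faults so far: 6)
  step 8: ref 6 -> HIT, frames=[3,6,5] (faults so far: 6)
  step 9: ref 4 -> FAULT, evict 3, frames=[4,6,5] (faults so far: 7)
  step 10: ref 2 -> FAULT, evict 5, frames=[4,6,2] (faults so far: 8)
  step 11: ref 3 -> FAULT, evict 6, frames=[4,3,2] (faults so far: 9)
  LRU total faults: 9
--- Optimal ---
  step 0: ref 1 -> FAULT, frames=[1,-,-] (faults so far: 1)
  step 1: ref 2 -> FAULT, frames=[1,2,-] (faults so far: 2)
  step 2: ref 1 -> HIT, frames=[1,2,-] (faults so far: 2)
  step 3: ref 4 -> FAULT, frames=[1,2,4] (faults so far: 3)
  step 4: ref 6 -> FAULT, evict 1, frames=[6,2,4] (faults so far: 4)
  step 5: ref 3 -> FAULT, evict 2, frames=[6,3,4] (faults so far: 5)
  step 6: ref 5 -> FAULT, evict 3, frames=[6,5,4] (faults so far: 6)
  step 7: ref 6 -> HIT, frames=[6,5,4] (faults so far: 6)
  step 8: ref 6 -> HIT, frames=[6,5,4] (faults so far: 6)
  step 9: ref 4 -> HIT, frames=[6,5,4] (faults so far: 6)
  step 10: ref 2 -> FAULT, evict 4, frames=[6,5,2] (faults so far: 7)
  step 11: ref 3 -> FAULT, evict 2, frames=[6,5,3] (faults so far: 8)
  Optimal total faults: 8

Answer: 9 9 8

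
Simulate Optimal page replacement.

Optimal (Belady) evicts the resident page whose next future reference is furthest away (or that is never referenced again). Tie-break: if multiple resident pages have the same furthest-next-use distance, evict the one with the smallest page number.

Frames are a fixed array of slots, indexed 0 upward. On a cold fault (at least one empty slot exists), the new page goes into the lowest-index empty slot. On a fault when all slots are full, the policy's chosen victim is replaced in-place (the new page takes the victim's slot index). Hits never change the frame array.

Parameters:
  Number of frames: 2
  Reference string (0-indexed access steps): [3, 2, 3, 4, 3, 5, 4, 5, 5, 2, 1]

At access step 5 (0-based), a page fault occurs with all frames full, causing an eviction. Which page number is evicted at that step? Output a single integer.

Answer: 3

Derivation:
Step 0: ref 3 -> FAULT, frames=[3,-]
Step 1: ref 2 -> FAULT, frames=[3,2]
Step 2: ref 3 -> HIT, frames=[3,2]
Step 3: ref 4 -> FAULT, evict 2, frames=[3,4]
Step 4: ref 3 -> HIT, frames=[3,4]
Step 5: ref 5 -> FAULT, evict 3, frames=[5,4]
At step 5: evicted page 3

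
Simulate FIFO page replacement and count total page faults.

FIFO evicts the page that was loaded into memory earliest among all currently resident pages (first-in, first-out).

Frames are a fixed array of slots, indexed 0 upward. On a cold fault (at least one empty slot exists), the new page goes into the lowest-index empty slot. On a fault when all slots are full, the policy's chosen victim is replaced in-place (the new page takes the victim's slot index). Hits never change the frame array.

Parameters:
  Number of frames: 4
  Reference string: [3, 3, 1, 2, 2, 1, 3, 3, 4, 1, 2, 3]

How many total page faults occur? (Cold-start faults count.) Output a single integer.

Step 0: ref 3 → FAULT, frames=[3,-,-,-]
Step 1: ref 3 → HIT, frames=[3,-,-,-]
Step 2: ref 1 → FAULT, frames=[3,1,-,-]
Step 3: ref 2 → FAULT, frames=[3,1,2,-]
Step 4: ref 2 → HIT, frames=[3,1,2,-]
Step 5: ref 1 → HIT, frames=[3,1,2,-]
Step 6: ref 3 → HIT, frames=[3,1,2,-]
Step 7: ref 3 → HIT, frames=[3,1,2,-]
Step 8: ref 4 → FAULT, frames=[3,1,2,4]
Step 9: ref 1 → HIT, frames=[3,1,2,4]
Step 10: ref 2 → HIT, frames=[3,1,2,4]
Step 11: ref 3 → HIT, frames=[3,1,2,4]
Total faults: 4

Answer: 4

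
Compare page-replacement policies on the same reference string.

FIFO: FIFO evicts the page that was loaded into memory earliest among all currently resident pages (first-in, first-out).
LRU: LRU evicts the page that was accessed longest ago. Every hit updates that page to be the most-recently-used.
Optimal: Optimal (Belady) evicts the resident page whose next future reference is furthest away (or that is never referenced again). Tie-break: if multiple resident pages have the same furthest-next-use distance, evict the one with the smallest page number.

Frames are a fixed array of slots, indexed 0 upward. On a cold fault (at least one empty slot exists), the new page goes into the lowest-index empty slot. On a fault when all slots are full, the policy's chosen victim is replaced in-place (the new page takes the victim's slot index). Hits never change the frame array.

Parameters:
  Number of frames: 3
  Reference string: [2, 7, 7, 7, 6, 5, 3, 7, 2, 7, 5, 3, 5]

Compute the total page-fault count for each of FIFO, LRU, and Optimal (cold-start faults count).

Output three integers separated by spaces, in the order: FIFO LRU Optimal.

Answer: 9 9 6

Derivation:
--- FIFO ---
  step 0: ref 2 -> FAULT, frames=[2,-,-] (faults so far: 1)
  step 1: ref 7 -> FAULT, frames=[2,7,-] (faults so far: 2)
  step 2: ref 7 -> HIT, frames=[2,7,-] (faults so far: 2)
  step 3: ref 7 -> HIT, frames=[2,7,-] (faults so far: 2)
  step 4: ref 6 -> FAULT, frames=[2,7,6] (faults so far: 3)
  step 5: ref 5 -> FAULT, evict 2, frames=[5,7,6] (faults so far: 4)
  step 6: ref 3 -> FAULT, evict 7, frames=[5,3,6] (faults so far: 5)
  step 7: ref 7 -> FAULT, evict 6, frames=[5,3,7] (faults so far: 6)
  step 8: ref 2 -> FAULT, evict 5, frames=[2,3,7] (faults so far: 7)
  step 9: ref 7 -> HIT, frames=[2,3,7] (faults so far: 7)
  step 10: ref 5 -> FAULT, evict 3, frames=[2,5,7] (faults so far: 8)
  step 11: ref 3 -> FAULT, evict 7, frames=[2,5,3] (faults so far: 9)
  step 12: ref 5 -> HIT, frames=[2,5,3] (faults so far: 9)
  FIFO total faults: 9
--- LRU ---
  step 0: ref 2 -> FAULT, frames=[2,-,-] (faults so far: 1)
  step 1: ref 7 -> FAULT, frames=[2,7,-] (faults so far: 2)
  step 2: ref 7 -> HIT, frames=[2,7,-] (faults so far: 2)
  step 3: ref 7 -> HIT, frames=[2,7,-] (faults so far: 2)
  step 4: ref 6 -> FAULT, frames=[2,7,6] (faults so far: 3)
  step 5: ref 5 -> FAULT, evict 2, frames=[5,7,6] (faults so far: 4)
  step 6: ref 3 -> FAULT, evict 7, frames=[5,3,6] (faults so far: 5)
  step 7: ref 7 -> FAULT, evict 6, frames=[5,3,7] (faults so far: 6)
  step 8: ref 2 -> FAULT, evict 5, frames=[2,3,7] (faults so far: 7)
  step 9: ref 7 -> HIT, frames=[2,3,7] (faults so far: 7)
  step 10: ref 5 -> FAULT, evict 3, frames=[2,5,7] (faults so far: 8)
  step 11: ref 3 -> FAULT, evict 2, frames=[3,5,7] (faults so far: 9)
  step 12: ref 5 -> HIT, frames=[3,5,7] (faults so far: 9)
  LRU total faults: 9
--- Optimal ---
  step 0: ref 2 -> FAULT, frames=[2,-,-] (faults so far: 1)
  step 1: ref 7 -> FAULT, frames=[2,7,-] (faults so far: 2)
  step 2: ref 7 -> HIT, frames=[2,7,-] (faults so far: 2)
  step 3: ref 7 -> HIT, frames=[2,7,-] (faults so far: 2)
  step 4: ref 6 -> FAULT, frames=[2,7,6] (faults so far: 3)
  step 5: ref 5 -> FAULT, evict 6, frames=[2,7,5] (faults so far: 4)
  step 6: ref 3 -> FAULT, evict 5, frames=[2,7,3] (faults so far: 5)
  step 7: ref 7 -> HIT, frames=[2,7,3] (faults so far: 5)
  step 8: ref 2 -> HIT, frames=[2,7,3] (faults so far: 5)
  step 9: ref 7 -> HIT, frames=[2,7,3] (faults so far: 5)
  step 10: ref 5 -> FAULT, evict 2, frames=[5,7,3] (faults so far: 6)
  step 11: ref 3 -> HIT, frames=[5,7,3] (faults so far: 6)
  step 12: ref 5 -> HIT, frames=[5,7,3] (faults so far: 6)
  Optimal total faults: 6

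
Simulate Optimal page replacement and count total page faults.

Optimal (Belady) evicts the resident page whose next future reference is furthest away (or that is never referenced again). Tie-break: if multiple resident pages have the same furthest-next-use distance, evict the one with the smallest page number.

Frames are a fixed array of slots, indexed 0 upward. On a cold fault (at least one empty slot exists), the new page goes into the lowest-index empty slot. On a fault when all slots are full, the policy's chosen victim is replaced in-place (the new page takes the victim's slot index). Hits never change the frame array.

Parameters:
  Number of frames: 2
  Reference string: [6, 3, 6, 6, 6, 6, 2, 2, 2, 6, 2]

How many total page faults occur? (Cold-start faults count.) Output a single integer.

Answer: 3

Derivation:
Step 0: ref 6 → FAULT, frames=[6,-]
Step 1: ref 3 → FAULT, frames=[6,3]
Step 2: ref 6 → HIT, frames=[6,3]
Step 3: ref 6 → HIT, frames=[6,3]
Step 4: ref 6 → HIT, frames=[6,3]
Step 5: ref 6 → HIT, frames=[6,3]
Step 6: ref 2 → FAULT (evict 3), frames=[6,2]
Step 7: ref 2 → HIT, frames=[6,2]
Step 8: ref 2 → HIT, frames=[6,2]
Step 9: ref 6 → HIT, frames=[6,2]
Step 10: ref 2 → HIT, frames=[6,2]
Total faults: 3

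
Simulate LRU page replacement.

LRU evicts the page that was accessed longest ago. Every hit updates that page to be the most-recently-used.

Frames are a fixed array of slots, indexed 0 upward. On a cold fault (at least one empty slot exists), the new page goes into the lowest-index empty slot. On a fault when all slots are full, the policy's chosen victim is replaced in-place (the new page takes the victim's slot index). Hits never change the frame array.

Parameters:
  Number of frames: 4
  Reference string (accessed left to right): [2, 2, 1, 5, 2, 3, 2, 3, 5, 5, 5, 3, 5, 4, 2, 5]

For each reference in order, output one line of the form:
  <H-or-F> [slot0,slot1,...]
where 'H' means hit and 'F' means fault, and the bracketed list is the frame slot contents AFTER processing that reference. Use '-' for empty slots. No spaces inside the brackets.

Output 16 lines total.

F [2,-,-,-]
H [2,-,-,-]
F [2,1,-,-]
F [2,1,5,-]
H [2,1,5,-]
F [2,1,5,3]
H [2,1,5,3]
H [2,1,5,3]
H [2,1,5,3]
H [2,1,5,3]
H [2,1,5,3]
H [2,1,5,3]
H [2,1,5,3]
F [2,4,5,3]
H [2,4,5,3]
H [2,4,5,3]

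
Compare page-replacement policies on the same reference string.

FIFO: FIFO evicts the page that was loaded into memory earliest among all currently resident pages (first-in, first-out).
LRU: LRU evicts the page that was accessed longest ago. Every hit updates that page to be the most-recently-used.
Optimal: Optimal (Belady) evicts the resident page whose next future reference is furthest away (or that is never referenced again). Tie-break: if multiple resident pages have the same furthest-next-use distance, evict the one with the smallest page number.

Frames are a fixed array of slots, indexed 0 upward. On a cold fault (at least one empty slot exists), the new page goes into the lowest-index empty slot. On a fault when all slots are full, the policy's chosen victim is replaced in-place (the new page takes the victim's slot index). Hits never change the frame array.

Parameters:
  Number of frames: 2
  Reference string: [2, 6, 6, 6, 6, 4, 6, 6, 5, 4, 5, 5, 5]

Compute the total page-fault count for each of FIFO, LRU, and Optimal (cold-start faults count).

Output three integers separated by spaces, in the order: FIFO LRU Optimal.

Answer: 4 5 4

Derivation:
--- FIFO ---
  step 0: ref 2 -> FAULT, frames=[2,-] (faults so far: 1)
  step 1: ref 6 -> FAULT, frames=[2,6] (faults so far: 2)
  step 2: ref 6 -> HIT, frames=[2,6] (faults so far: 2)
  step 3: ref 6 -> HIT, frames=[2,6] (faults so far: 2)
  step 4: ref 6 -> HIT, frames=[2,6] (faults so far: 2)
  step 5: ref 4 -> FAULT, evict 2, frames=[4,6] (faults so far: 3)
  step 6: ref 6 -> HIT, frames=[4,6] (faults so far: 3)
  step 7: ref 6 -> HIT, frames=[4,6] (faults so far: 3)
  step 8: ref 5 -> FAULT, evict 6, frames=[4,5] (faults so far: 4)
  step 9: ref 4 -> HIT, frames=[4,5] (faults so far: 4)
  step 10: ref 5 -> HIT, frames=[4,5] (faults so far: 4)
  step 11: ref 5 -> HIT, frames=[4,5] (faults so far: 4)
  step 12: ref 5 -> HIT, frames=[4,5] (faults so far: 4)
  FIFO total faults: 4
--- LRU ---
  step 0: ref 2 -> FAULT, frames=[2,-] (faults so far: 1)
  step 1: ref 6 -> FAULT, frames=[2,6] (faults so far: 2)
  step 2: ref 6 -> HIT, frames=[2,6] (faults so far: 2)
  step 3: ref 6 -> HIT, frames=[2,6] (faults so far: 2)
  step 4: ref 6 -> HIT, frames=[2,6] (faults so far: 2)
  step 5: ref 4 -> FAULT, evict 2, frames=[4,6] (faults so far: 3)
  step 6: ref 6 -> HIT, frames=[4,6] (faults so far: 3)
  step 7: ref 6 -> HIT, frames=[4,6] (faults so far: 3)
  step 8: ref 5 -> FAULT, evict 4, frames=[5,6] (faults so far: 4)
  step 9: ref 4 -> FAULT, evict 6, frames=[5,4] (faults so far: 5)
  step 10: ref 5 -> HIT, frames=[5,4] (faults so far: 5)
  step 11: ref 5 -> HIT, frames=[5,4] (faults so far: 5)
  step 12: ref 5 -> HIT, frames=[5,4] (faults so far: 5)
  LRU total faults: 5
--- Optimal ---
  step 0: ref 2 -> FAULT, frames=[2,-] (faults so far: 1)
  step 1: ref 6 -> FAULT, frames=[2,6] (faults so far: 2)
  step 2: ref 6 -> HIT, frames=[2,6] (faults so far: 2)
  step 3: ref 6 -> HIT, frames=[2,6] (faults so far: 2)
  step 4: ref 6 -> HIT, frames=[2,6] (faults so far: 2)
  step 5: ref 4 -> FAULT, evict 2, frames=[4,6] (faults so far: 3)
  step 6: ref 6 -> HIT, frames=[4,6] (faults so far: 3)
  step 7: ref 6 -> HIT, frames=[4,6] (faults so far: 3)
  step 8: ref 5 -> FAULT, evict 6, frames=[4,5] (faults so far: 4)
  step 9: ref 4 -> HIT, frames=[4,5] (faults so far: 4)
  step 10: ref 5 -> HIT, frames=[4,5] (faults so far: 4)
  step 11: ref 5 -> HIT, frames=[4,5] (faults so far: 4)
  step 12: ref 5 -> HIT, frames=[4,5] (faults so far: 4)
  Optimal total faults: 4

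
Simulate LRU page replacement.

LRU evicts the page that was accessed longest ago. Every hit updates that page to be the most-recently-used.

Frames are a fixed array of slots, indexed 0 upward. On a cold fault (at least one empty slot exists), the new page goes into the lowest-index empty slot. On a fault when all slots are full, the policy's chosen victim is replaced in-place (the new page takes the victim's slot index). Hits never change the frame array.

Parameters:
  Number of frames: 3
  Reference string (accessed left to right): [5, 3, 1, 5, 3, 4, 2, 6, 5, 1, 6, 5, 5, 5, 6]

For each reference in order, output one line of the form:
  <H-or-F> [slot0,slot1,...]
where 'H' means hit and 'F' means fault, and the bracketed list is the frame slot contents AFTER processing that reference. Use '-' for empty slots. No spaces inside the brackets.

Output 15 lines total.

F [5,-,-]
F [5,3,-]
F [5,3,1]
H [5,3,1]
H [5,3,1]
F [5,3,4]
F [2,3,4]
F [2,6,4]
F [2,6,5]
F [1,6,5]
H [1,6,5]
H [1,6,5]
H [1,6,5]
H [1,6,5]
H [1,6,5]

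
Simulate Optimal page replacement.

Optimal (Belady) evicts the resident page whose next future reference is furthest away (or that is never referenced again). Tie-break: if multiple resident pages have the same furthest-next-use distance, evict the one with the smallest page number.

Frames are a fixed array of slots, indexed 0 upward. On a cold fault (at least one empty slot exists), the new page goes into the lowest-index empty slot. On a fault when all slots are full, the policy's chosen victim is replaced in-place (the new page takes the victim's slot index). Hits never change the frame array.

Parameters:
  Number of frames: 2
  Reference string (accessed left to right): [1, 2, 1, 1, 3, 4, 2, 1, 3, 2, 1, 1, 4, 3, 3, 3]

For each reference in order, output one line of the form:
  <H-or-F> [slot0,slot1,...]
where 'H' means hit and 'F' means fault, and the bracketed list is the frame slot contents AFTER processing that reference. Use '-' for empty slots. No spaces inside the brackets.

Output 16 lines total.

F [1,-]
F [1,2]
H [1,2]
H [1,2]
F [3,2]
F [4,2]
H [4,2]
F [1,2]
F [3,2]
H [3,2]
F [3,1]
H [3,1]
F [3,4]
H [3,4]
H [3,4]
H [3,4]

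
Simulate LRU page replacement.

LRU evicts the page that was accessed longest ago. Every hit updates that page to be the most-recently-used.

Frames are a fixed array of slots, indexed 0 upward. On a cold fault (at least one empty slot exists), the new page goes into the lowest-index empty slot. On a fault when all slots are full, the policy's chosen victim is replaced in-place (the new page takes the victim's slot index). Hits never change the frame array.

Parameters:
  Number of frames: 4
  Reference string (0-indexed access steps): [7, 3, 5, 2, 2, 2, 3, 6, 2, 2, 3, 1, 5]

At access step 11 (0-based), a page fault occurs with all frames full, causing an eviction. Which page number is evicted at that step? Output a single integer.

Answer: 5

Derivation:
Step 0: ref 7 -> FAULT, frames=[7,-,-,-]
Step 1: ref 3 -> FAULT, frames=[7,3,-,-]
Step 2: ref 5 -> FAULT, frames=[7,3,5,-]
Step 3: ref 2 -> FAULT, frames=[7,3,5,2]
Step 4: ref 2 -> HIT, frames=[7,3,5,2]
Step 5: ref 2 -> HIT, frames=[7,3,5,2]
Step 6: ref 3 -> HIT, frames=[7,3,5,2]
Step 7: ref 6 -> FAULT, evict 7, frames=[6,3,5,2]
Step 8: ref 2 -> HIT, frames=[6,3,5,2]
Step 9: ref 2 -> HIT, frames=[6,3,5,2]
Step 10: ref 3 -> HIT, frames=[6,3,5,2]
Step 11: ref 1 -> FAULT, evict 5, frames=[6,3,1,2]
At step 11: evicted page 5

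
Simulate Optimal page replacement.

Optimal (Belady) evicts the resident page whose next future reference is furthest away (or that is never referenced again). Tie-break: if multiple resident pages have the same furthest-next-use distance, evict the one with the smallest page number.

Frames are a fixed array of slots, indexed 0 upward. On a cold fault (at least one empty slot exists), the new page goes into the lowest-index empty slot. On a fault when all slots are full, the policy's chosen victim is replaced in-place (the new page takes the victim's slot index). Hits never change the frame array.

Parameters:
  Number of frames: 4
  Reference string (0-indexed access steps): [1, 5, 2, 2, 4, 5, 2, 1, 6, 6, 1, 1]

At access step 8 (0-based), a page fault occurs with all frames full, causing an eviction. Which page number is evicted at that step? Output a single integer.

Answer: 2

Derivation:
Step 0: ref 1 -> FAULT, frames=[1,-,-,-]
Step 1: ref 5 -> FAULT, frames=[1,5,-,-]
Step 2: ref 2 -> FAULT, frames=[1,5,2,-]
Step 3: ref 2 -> HIT, frames=[1,5,2,-]
Step 4: ref 4 -> FAULT, frames=[1,5,2,4]
Step 5: ref 5 -> HIT, frames=[1,5,2,4]
Step 6: ref 2 -> HIT, frames=[1,5,2,4]
Step 7: ref 1 -> HIT, frames=[1,5,2,4]
Step 8: ref 6 -> FAULT, evict 2, frames=[1,5,6,4]
At step 8: evicted page 2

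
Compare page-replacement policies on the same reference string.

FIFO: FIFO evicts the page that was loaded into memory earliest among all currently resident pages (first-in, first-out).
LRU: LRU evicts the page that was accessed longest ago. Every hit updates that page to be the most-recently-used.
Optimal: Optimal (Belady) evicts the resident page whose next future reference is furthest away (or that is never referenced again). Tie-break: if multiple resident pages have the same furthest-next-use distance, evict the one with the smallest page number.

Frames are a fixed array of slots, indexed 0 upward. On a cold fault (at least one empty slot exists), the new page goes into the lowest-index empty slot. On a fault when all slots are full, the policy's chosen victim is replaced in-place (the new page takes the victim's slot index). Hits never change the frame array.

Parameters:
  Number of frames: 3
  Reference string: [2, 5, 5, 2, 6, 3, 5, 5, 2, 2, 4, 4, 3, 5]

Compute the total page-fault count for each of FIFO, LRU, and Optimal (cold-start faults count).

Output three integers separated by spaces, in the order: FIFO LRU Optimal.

--- FIFO ---
  step 0: ref 2 -> FAULT, frames=[2,-,-] (faults so far: 1)
  step 1: ref 5 -> FAULT, frames=[2,5,-] (faults so far: 2)
  step 2: ref 5 -> HIT, frames=[2,5,-] (faults so far: 2)
  step 3: ref 2 -> HIT, frames=[2,5,-] (faults so far: 2)
  step 4: ref 6 -> FAULT, frames=[2,5,6] (faults so far: 3)
  step 5: ref 3 -> FAULT, evict 2, frames=[3,5,6] (faults so far: 4)
  step 6: ref 5 -> HIT, frames=[3,5,6] (faults so far: 4)
  step 7: ref 5 -> HIT, frames=[3,5,6] (faults so far: 4)
  step 8: ref 2 -> FAULT, evict 5, frames=[3,2,6] (faults so far: 5)
  step 9: ref 2 -> HIT, frames=[3,2,6] (faults so far: 5)
  step 10: ref 4 -> FAULT, evict 6, frames=[3,2,4] (faults so far: 6)
  step 11: ref 4 -> HIT, frames=[3,2,4] (faults so far: 6)
  step 12: ref 3 -> HIT, frames=[3,2,4] (faults so far: 6)
  step 13: ref 5 -> FAULT, evict 3, frames=[5,2,4] (faults so far: 7)
  FIFO total faults: 7
--- LRU ---
  step 0: ref 2 -> FAULT, frames=[2,-,-] (faults so far: 1)
  step 1: ref 5 -> FAULT, frames=[2,5,-] (faults so far: 2)
  step 2: ref 5 -> HIT, frames=[2,5,-] (faults so far: 2)
  step 3: ref 2 -> HIT, frames=[2,5,-] (faults so far: 2)
  step 4: ref 6 -> FAULT, frames=[2,5,6] (faults so far: 3)
  step 5: ref 3 -> FAULT, evict 5, frames=[2,3,6] (faults so far: 4)
  step 6: ref 5 -> FAULT, evict 2, frames=[5,3,6] (faults so far: 5)
  step 7: ref 5 -> HIT, frames=[5,3,6] (faults so far: 5)
  step 8: ref 2 -> FAULT, evict 6, frames=[5,3,2] (faults so far: 6)
  step 9: ref 2 -> HIT, frames=[5,3,2] (faults so far: 6)
  step 10: ref 4 -> FAULT, evict 3, frames=[5,4,2] (faults so far: 7)
  step 11: ref 4 -> HIT, frames=[5,4,2] (faults so far: 7)
  step 12: ref 3 -> FAULT, evict 5, frames=[3,4,2] (faults so far: 8)
  step 13: ref 5 -> FAULT, evict 2, frames=[3,4,5] (faults so far: 9)
  LRU total faults: 9
--- Optimal ---
  step 0: ref 2 -> FAULT, frames=[2,-,-] (faults so far: 1)
  step 1: ref 5 -> FAULT, frames=[2,5,-] (faults so far: 2)
  step 2: ref 5 -> HIT, frames=[2,5,-] (faults so far: 2)
  step 3: ref 2 -> HIT, frames=[2,5,-] (faults so far: 2)
  step 4: ref 6 -> FAULT, frames=[2,5,6] (faults so far: 3)
  step 5: ref 3 -> FAULT, evict 6, frames=[2,5,3] (faults so far: 4)
  step 6: ref 5 -> HIT, frames=[2,5,3] (faults so far: 4)
  step 7: ref 5 -> HIT, frames=[2,5,3] (faults so far: 4)
  step 8: ref 2 -> HIT, frames=[2,5,3] (faults so far: 4)
  step 9: ref 2 -> HIT, frames=[2,5,3] (faults so far: 4)
  step 10: ref 4 -> FAULT, evict 2, frames=[4,5,3] (faults so far: 5)
  step 11: ref 4 -> HIT, frames=[4,5,3] (faults so far: 5)
  step 12: ref 3 -> HIT, frames=[4,5,3] (faults so far: 5)
  step 13: ref 5 -> HIT, frames=[4,5,3] (faults so far: 5)
  Optimal total faults: 5

Answer: 7 9 5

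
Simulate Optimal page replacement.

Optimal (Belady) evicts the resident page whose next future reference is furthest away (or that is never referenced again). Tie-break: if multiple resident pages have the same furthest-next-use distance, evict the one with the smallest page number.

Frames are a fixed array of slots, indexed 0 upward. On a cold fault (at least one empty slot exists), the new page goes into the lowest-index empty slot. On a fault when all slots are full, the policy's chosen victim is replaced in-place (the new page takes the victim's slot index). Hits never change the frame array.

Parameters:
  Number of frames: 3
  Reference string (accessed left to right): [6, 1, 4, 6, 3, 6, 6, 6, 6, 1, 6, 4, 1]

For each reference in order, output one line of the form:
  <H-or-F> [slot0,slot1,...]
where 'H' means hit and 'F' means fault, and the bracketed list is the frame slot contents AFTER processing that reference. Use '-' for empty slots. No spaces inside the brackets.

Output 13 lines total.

F [6,-,-]
F [6,1,-]
F [6,1,4]
H [6,1,4]
F [6,1,3]
H [6,1,3]
H [6,1,3]
H [6,1,3]
H [6,1,3]
H [6,1,3]
H [6,1,3]
F [6,1,4]
H [6,1,4]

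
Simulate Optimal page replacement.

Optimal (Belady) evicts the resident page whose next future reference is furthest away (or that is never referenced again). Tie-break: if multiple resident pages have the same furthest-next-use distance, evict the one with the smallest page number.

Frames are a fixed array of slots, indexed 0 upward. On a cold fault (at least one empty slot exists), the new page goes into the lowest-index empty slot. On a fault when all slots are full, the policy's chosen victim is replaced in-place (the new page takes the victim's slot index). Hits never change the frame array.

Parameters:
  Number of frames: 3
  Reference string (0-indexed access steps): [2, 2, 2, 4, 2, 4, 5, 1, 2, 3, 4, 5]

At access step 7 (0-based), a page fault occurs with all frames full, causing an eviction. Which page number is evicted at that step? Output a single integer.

Step 0: ref 2 -> FAULT, frames=[2,-,-]
Step 1: ref 2 -> HIT, frames=[2,-,-]
Step 2: ref 2 -> HIT, frames=[2,-,-]
Step 3: ref 4 -> FAULT, frames=[2,4,-]
Step 4: ref 2 -> HIT, frames=[2,4,-]
Step 5: ref 4 -> HIT, frames=[2,4,-]
Step 6: ref 5 -> FAULT, frames=[2,4,5]
Step 7: ref 1 -> FAULT, evict 5, frames=[2,4,1]
At step 7: evicted page 5

Answer: 5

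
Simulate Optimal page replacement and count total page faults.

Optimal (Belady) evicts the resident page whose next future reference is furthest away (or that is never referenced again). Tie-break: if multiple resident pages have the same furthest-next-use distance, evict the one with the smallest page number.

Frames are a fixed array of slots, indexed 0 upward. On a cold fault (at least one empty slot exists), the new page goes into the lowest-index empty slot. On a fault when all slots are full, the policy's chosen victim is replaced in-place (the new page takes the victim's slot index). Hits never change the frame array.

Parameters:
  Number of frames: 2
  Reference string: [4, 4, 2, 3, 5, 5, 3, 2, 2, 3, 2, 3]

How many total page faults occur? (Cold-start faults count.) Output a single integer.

Step 0: ref 4 → FAULT, frames=[4,-]
Step 1: ref 4 → HIT, frames=[4,-]
Step 2: ref 2 → FAULT, frames=[4,2]
Step 3: ref 3 → FAULT (evict 4), frames=[3,2]
Step 4: ref 5 → FAULT (evict 2), frames=[3,5]
Step 5: ref 5 → HIT, frames=[3,5]
Step 6: ref 3 → HIT, frames=[3,5]
Step 7: ref 2 → FAULT (evict 5), frames=[3,2]
Step 8: ref 2 → HIT, frames=[3,2]
Step 9: ref 3 → HIT, frames=[3,2]
Step 10: ref 2 → HIT, frames=[3,2]
Step 11: ref 3 → HIT, frames=[3,2]
Total faults: 5

Answer: 5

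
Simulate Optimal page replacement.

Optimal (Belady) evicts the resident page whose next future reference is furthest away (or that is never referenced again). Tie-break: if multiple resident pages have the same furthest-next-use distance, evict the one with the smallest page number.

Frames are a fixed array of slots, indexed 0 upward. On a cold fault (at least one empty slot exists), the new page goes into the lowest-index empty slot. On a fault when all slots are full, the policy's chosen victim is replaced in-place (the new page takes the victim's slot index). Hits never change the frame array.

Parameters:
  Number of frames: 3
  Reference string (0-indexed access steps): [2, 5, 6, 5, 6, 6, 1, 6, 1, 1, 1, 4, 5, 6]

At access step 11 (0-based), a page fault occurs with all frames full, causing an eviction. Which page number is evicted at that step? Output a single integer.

Answer: 1

Derivation:
Step 0: ref 2 -> FAULT, frames=[2,-,-]
Step 1: ref 5 -> FAULT, frames=[2,5,-]
Step 2: ref 6 -> FAULT, frames=[2,5,6]
Step 3: ref 5 -> HIT, frames=[2,5,6]
Step 4: ref 6 -> HIT, frames=[2,5,6]
Step 5: ref 6 -> HIT, frames=[2,5,6]
Step 6: ref 1 -> FAULT, evict 2, frames=[1,5,6]
Step 7: ref 6 -> HIT, frames=[1,5,6]
Step 8: ref 1 -> HIT, frames=[1,5,6]
Step 9: ref 1 -> HIT, frames=[1,5,6]
Step 10: ref 1 -> HIT, frames=[1,5,6]
Step 11: ref 4 -> FAULT, evict 1, frames=[4,5,6]
At step 11: evicted page 1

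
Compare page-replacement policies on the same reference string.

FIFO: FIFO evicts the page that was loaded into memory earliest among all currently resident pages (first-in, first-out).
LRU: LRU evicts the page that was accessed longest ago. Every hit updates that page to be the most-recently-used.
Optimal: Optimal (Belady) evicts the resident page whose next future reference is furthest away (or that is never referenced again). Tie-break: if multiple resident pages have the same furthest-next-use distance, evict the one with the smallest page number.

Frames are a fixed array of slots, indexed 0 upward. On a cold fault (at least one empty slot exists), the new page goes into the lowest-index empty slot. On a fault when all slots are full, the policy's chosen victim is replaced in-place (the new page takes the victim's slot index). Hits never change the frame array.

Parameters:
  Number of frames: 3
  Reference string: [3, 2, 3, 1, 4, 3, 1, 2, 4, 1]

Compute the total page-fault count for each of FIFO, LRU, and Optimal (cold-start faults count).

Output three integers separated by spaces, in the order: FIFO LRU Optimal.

--- FIFO ---
  step 0: ref 3 -> FAULT, frames=[3,-,-] (faults so far: 1)
  step 1: ref 2 -> FAULT, frames=[3,2,-] (faults so far: 2)
  step 2: ref 3 -> HIT, frames=[3,2,-] (faults so far: 2)
  step 3: ref 1 -> FAULT, frames=[3,2,1] (faults so far: 3)
  step 4: ref 4 -> FAULT, evict 3, frames=[4,2,1] (faults so far: 4)
  step 5: ref 3 -> FAULT, evict 2, frames=[4,3,1] (faults so far: 5)
  step 6: ref 1 -> HIT, frames=[4,3,1] (faults so far: 5)
  step 7: ref 2 -> FAULT, evict 1, frames=[4,3,2] (faults so far: 6)
  step 8: ref 4 -> HIT, frames=[4,3,2] (faults so far: 6)
  step 9: ref 1 -> FAULT, evict 4, frames=[1,3,2] (faults so far: 7)
  FIFO total faults: 7
--- LRU ---
  step 0: ref 3 -> FAULT, frames=[3,-,-] (faults so far: 1)
  step 1: ref 2 -> FAULT, frames=[3,2,-] (faults so far: 2)
  step 2: ref 3 -> HIT, frames=[3,2,-] (faults so far: 2)
  step 3: ref 1 -> FAULT, frames=[3,2,1] (faults so far: 3)
  step 4: ref 4 -> FAULT, evict 2, frames=[3,4,1] (faults so far: 4)
  step 5: ref 3 -> HIT, frames=[3,4,1] (faults so far: 4)
  step 6: ref 1 -> HIT, frames=[3,4,1] (faults so far: 4)
  step 7: ref 2 -> FAULT, evict 4, frames=[3,2,1] (faults so far: 5)
  step 8: ref 4 -> FAULT, evict 3, frames=[4,2,1] (faults so far: 6)
  step 9: ref 1 -> HIT, frames=[4,2,1] (faults so far: 6)
  LRU total faults: 6
--- Optimal ---
  step 0: ref 3 -> FAULT, frames=[3,-,-] (faults so far: 1)
  step 1: ref 2 -> FAULT, frames=[3,2,-] (faults so far: 2)
  step 2: ref 3 -> HIT, frames=[3,2,-] (faults so far: 2)
  step 3: ref 1 -> FAULT, frames=[3,2,1] (faults so far: 3)
  step 4: ref 4 -> FAULT, evict 2, frames=[3,4,1] (faults so far: 4)
  step 5: ref 3 -> HIT, frames=[3,4,1] (faults so far: 4)
  step 6: ref 1 -> HIT, frames=[3,4,1] (faults so far: 4)
  step 7: ref 2 -> FAULT, evict 3, frames=[2,4,1] (faults so far: 5)
  step 8: ref 4 -> HIT, frames=[2,4,1] (faults so far: 5)
  step 9: ref 1 -> HIT, frames=[2,4,1] (faults so far: 5)
  Optimal total faults: 5

Answer: 7 6 5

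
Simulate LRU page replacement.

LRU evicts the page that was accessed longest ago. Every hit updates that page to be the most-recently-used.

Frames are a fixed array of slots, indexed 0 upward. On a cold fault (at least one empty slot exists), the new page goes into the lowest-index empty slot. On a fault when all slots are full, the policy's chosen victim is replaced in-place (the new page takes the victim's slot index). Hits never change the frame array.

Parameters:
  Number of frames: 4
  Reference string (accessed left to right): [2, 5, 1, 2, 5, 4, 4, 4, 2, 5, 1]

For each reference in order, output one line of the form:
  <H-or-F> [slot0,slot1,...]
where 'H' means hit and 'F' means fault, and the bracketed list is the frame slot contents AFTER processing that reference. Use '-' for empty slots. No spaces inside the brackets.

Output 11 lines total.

F [2,-,-,-]
F [2,5,-,-]
F [2,5,1,-]
H [2,5,1,-]
H [2,5,1,-]
F [2,5,1,4]
H [2,5,1,4]
H [2,5,1,4]
H [2,5,1,4]
H [2,5,1,4]
H [2,5,1,4]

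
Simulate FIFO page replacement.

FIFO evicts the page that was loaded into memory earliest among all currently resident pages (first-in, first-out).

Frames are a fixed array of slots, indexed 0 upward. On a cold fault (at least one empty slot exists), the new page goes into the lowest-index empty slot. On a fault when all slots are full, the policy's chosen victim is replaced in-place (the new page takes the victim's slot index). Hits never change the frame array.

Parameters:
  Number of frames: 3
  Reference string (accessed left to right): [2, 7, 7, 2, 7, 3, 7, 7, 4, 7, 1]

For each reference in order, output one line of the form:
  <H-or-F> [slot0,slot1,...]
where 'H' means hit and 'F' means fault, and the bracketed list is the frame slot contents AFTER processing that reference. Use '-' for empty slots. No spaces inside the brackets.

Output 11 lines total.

F [2,-,-]
F [2,7,-]
H [2,7,-]
H [2,7,-]
H [2,7,-]
F [2,7,3]
H [2,7,3]
H [2,7,3]
F [4,7,3]
H [4,7,3]
F [4,1,3]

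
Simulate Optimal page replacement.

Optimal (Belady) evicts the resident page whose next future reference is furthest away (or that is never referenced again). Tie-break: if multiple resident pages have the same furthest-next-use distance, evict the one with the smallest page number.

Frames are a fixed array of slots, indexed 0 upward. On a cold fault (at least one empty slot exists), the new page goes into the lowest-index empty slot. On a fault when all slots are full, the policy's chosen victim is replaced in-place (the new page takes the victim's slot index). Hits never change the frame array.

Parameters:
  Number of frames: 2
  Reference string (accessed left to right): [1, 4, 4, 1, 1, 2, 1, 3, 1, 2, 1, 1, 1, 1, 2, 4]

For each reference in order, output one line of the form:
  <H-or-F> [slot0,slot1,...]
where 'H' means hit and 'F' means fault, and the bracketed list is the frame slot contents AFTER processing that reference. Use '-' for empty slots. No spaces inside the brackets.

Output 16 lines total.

F [1,-]
F [1,4]
H [1,4]
H [1,4]
H [1,4]
F [1,2]
H [1,2]
F [1,3]
H [1,3]
F [1,2]
H [1,2]
H [1,2]
H [1,2]
H [1,2]
H [1,2]
F [4,2]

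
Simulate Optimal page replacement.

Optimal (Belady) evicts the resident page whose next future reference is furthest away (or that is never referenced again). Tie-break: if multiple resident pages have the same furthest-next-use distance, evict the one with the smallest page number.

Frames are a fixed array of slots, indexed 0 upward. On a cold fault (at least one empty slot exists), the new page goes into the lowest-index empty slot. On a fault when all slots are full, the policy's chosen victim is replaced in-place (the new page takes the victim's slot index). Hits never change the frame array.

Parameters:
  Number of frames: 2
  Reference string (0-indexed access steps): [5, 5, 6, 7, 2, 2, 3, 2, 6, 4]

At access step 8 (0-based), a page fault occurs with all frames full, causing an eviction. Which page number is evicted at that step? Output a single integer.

Step 0: ref 5 -> FAULT, frames=[5,-]
Step 1: ref 5 -> HIT, frames=[5,-]
Step 2: ref 6 -> FAULT, frames=[5,6]
Step 3: ref 7 -> FAULT, evict 5, frames=[7,6]
Step 4: ref 2 -> FAULT, evict 7, frames=[2,6]
Step 5: ref 2 -> HIT, frames=[2,6]
Step 6: ref 3 -> FAULT, evict 6, frames=[2,3]
Step 7: ref 2 -> HIT, frames=[2,3]
Step 8: ref 6 -> FAULT, evict 2, frames=[6,3]
At step 8: evicted page 2

Answer: 2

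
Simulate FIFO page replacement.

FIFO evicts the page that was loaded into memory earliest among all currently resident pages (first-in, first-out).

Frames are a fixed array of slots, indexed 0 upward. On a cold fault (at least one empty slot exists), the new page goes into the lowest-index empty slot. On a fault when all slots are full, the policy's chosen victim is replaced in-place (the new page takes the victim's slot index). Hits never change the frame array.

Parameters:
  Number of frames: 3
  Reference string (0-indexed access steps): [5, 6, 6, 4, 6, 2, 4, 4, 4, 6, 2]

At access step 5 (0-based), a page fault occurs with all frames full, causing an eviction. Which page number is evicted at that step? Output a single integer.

Step 0: ref 5 -> FAULT, frames=[5,-,-]
Step 1: ref 6 -> FAULT, frames=[5,6,-]
Step 2: ref 6 -> HIT, frames=[5,6,-]
Step 3: ref 4 -> FAULT, frames=[5,6,4]
Step 4: ref 6 -> HIT, frames=[5,6,4]
Step 5: ref 2 -> FAULT, evict 5, frames=[2,6,4]
At step 5: evicted page 5

Answer: 5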